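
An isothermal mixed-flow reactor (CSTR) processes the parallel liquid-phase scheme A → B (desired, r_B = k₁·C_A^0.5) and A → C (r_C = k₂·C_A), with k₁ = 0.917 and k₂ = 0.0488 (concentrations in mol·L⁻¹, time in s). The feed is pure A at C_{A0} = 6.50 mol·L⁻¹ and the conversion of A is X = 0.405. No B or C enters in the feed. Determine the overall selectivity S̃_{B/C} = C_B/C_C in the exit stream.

9.56

Exit C_A = C_{A0}(1−X) = 6.50×0.595 = 3.867 mol·L⁻¹.
Rates in a CSTR are evaluated at the outlet concentration: r_B = 0.917×3.867^0.5 = 1.803, r_C = 0.0488×3.867 = 0.1887.
Overall selectivity = C_B/C_C = r_Bτ/(r_Cτ) = r_B/r_C = 9.56.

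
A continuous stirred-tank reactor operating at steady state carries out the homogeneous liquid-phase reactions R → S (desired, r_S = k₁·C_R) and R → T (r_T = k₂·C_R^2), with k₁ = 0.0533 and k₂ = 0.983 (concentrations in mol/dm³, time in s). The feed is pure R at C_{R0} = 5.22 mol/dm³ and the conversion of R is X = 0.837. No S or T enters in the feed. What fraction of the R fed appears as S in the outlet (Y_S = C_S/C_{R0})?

Exit C_R = C_{R0}(1−X) = 5.22×0.163 = 0.8509 mol/dm³.
In a CSTR the entire volume is at exit conditions, so r_S = 0.0533×0.8509 = 0.04535 and r_T = 0.983×0.8509^2 = 0.7117.
Fraction of consumed R going to S: r_S/(r_S+r_T) = 0.05991.
C_S = 0.05991·C_{R0}·X = 0.05991×5.22×0.837 = 0.262 mol/dm³; Y_S = C_S/C_{R0} = 0.0501.

0.0501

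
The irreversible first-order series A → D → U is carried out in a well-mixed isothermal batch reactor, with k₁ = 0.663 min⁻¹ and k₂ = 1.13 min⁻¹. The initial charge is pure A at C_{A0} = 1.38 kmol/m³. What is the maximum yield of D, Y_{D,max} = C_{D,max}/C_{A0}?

0.275

Evaluating C_D at t_opt = ln(k₂/k₁)/(k₂−k₁) gives C_{D,max}/C_{A0} = (k₁/k₂)^[k₂/(k₂−k₁)].
= (0.663/1.13)^(1.13/(1.13−0.663)) = (0.5867)^(2.420) = 0.2752.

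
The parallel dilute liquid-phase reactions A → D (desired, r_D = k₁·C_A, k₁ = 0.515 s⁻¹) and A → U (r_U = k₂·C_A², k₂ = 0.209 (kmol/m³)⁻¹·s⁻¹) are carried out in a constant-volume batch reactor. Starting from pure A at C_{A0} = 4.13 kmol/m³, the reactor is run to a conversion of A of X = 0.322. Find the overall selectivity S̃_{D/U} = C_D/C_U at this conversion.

C_A = C_{A0}(1−X) = 2.800 kmol/m³.
Along a PFR/batch, dC_D/dC_A = −r_D/(r_D+r_U) = −k₁/(k₁+k₂·C_A).
Integrating from C_{A0} to C_A: C_D = (0.515/0.209)·ln[(0.515+0.209·4.13)/(0.515+0.209·2.80)] = 2.464·ln(1.378/1.100) = 0.5550 kmol/m³.
C_U = (C_{A0}−C_A)−C_D = 0.7748 kmol/m³; S̃_{D/U} = 0.5550/0.7748 = 0.716.

0.716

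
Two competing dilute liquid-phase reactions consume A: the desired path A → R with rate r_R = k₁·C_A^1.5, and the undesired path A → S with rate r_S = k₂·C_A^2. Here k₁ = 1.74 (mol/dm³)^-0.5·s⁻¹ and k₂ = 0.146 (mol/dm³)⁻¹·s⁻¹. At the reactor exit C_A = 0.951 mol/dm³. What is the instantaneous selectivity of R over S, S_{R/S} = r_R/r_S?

S_{R/S} = r_R/r_S = (k₁·C_A^1.5)/(k₂·C_A^2) = (k₁/k₂)·C_A^-0.5.
= (1.74×0.9510^1.5) / (0.146×0.9510^2) = 1.614/0.1320 = 12.2.
The undesired path is higher order in A, so low C_A (CSTR or dilute feed) favours R.

12.2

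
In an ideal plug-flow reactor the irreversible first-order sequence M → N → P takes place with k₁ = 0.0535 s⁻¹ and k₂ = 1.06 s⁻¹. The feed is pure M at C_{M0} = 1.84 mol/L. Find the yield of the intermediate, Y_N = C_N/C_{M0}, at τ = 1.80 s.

The intermediate concentration in a first-order A→B→C sequence is C_N = k₁C_{M0}(e^(−k₁τ) − e^(−k₂τ))/(k₂−k₁).
e^(−k₁τ) = e^(−0.0535×1.80) = e^(−0.09630) = 0.9082; e^(−k₂τ) = e^(−1.908) = 0.1484.
C_N = 0.0535×1.84/(1.06−0.0535) × (0.9082−0.1484) = 0.09780×0.7598 = 0.07431 mol/L.
Y_N = C_N/C_{M0} = 0.07431/1.84 = 0.0404.

0.0404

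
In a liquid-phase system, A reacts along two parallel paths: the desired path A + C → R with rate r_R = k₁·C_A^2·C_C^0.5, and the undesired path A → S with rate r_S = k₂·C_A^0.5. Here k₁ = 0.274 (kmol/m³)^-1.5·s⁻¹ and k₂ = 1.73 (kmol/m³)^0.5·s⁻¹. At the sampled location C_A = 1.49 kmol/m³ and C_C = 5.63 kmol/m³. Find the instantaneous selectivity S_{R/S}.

0.683

S_{R/S} = r_R/r_S = (k₁·C_A^2·C_C^0.5)/(k₂·C_A^0.5) = (k₁/k₂)·C_A^1.5·C_C^0.5.
= (0.274×1.490^2×5.630^0.5) / (1.73×1.490^0.5) = 1.443/2.112 = 0.683.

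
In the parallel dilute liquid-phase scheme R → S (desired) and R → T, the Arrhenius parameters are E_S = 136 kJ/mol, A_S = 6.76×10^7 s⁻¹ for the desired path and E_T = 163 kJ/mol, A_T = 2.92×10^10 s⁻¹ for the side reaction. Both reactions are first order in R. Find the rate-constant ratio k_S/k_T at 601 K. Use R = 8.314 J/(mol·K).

k_S/k_T = (A_S/A_T)·exp[−(E_S−E_T)/(RT)] = (A_S/A_T)·exp[(E_T−E_S)/(RT)].
(E_T−E_S)/(RT) = (163−136)×10³/(8.314×601) = 27000/4997 = 5.404.
k_S/k_T = (6.76×10^7/2.92×10^10)·exp(5.404) = 0.002315 × 222.2 = 0.514.
Since E_S < E_T, lowering the temperature improves selectivity toward S.

0.514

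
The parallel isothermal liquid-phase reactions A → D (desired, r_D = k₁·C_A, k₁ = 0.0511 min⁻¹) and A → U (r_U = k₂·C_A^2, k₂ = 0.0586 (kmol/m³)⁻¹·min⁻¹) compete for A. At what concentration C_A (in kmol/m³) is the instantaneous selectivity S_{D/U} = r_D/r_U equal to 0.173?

5.04 kmol/m³

S_{D/U} = (k₁/k₂)·C_A⁻¹ ⇒ C_A = (S·k₂/k₁)^(-1).
= (0.173×0.0586/0.0511)^(-1) = (0.1984)^(-1) = 5.04 kmol/m³.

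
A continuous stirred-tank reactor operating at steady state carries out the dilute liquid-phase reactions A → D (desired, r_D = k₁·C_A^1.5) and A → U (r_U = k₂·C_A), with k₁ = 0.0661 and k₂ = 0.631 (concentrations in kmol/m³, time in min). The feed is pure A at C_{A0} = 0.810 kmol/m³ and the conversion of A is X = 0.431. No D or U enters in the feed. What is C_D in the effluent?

0.0232 kmol/m³

Exit C_A = C_{A0}(1−X) = 0.810×0.569 = 0.4609 kmol/m³.
In a CSTR the entire volume is at exit conditions, so r_D = 0.0661×0.4609^1.5 = 0.02068 and r_U = 0.631×0.4609 = 0.2908.
Fraction of consumed A going to D: r_D/(r_D+r_U) = 0.06639.
C_D = 0.06639·C_{A0}·X = 0.06639×0.810×0.431 = 0.0232 kmol/m³.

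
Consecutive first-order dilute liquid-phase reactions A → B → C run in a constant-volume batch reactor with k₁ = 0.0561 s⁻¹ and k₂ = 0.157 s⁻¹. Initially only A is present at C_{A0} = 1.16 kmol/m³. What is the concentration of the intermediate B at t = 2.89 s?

0.139 kmol/m³

For first-order series with pure A initially, C_B(t) = k₁C_{A0}/(k₂−k₁)·(e^(−k₁t) − e^(−k₂t)).
e^(−k₁t) = e^(−0.0561×2.89) = e^(−0.1621) = 0.8503; e^(−k₂t) = e^(−0.4537) = 0.6353.
C_B = 0.0561×1.16/(0.157−0.0561) × (0.8503−0.6353) = 0.6450×0.2151 = 0.1387 kmol/m³.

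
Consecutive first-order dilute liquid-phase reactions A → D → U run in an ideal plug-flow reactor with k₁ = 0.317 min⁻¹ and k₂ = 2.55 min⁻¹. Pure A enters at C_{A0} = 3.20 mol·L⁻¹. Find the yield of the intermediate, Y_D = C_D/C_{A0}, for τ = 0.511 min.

0.0822

Solving the coupled first-order balances gives C_D(τ) = [k₁/(k₂−k₁)]·C_{A0}·(e^(−k₁τ) − e^(−k₂τ)).
e^(−k₁τ) = e^(−0.317×0.511) = e^(−0.1620) = 0.8505; e^(−k₂τ) = e^(−1.303) = 0.2717.
C_D = 0.317×3.20/(2.55−0.317) × (0.8505−0.2717) = 0.4543×0.5788 = 0.2629 mol·L⁻¹.
Y_D = C_D/C_{A0} = 0.2629/3.20 = 0.0822.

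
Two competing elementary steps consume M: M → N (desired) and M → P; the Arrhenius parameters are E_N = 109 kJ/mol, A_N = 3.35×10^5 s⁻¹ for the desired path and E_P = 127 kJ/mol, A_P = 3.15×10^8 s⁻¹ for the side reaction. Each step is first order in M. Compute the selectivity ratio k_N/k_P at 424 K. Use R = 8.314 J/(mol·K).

0.176

Since both paths have the same order in M, the concentration cancels and S_{N/P} = k_N/k_P = (A_N/A_P)·exp[(E_P−E_N)/(RT)].
(E_P−E_N)/(RT) = (127−109)×10³/(8.314×424) = 18000/3525 = 5.106.
k_N/k_P = (3.35×10^5/3.15×10^8)·exp(5.106) = 0.001063 × 165.0 = 0.176.
Since E_N < E_P, lowering the temperature improves selectivity toward N.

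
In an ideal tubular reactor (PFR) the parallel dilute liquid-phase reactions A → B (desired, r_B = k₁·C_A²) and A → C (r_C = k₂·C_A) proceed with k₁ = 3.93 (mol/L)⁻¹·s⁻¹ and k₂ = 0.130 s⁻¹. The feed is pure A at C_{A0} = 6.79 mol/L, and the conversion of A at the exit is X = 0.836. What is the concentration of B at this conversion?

C_A = C_{A0}(1−X) = 1.114 mol/L.
Along a PFR/batch, dC_C/dC_A = −r_C/(r_B+r_C) = −k₂/(k₂+k₁·C_A).
Integrating from C_{A0} to C_A: C_C = (0.130/3.93)·ln[(0.130+3.93·6.79)/(0.130+3.93·1.11)] = 0.03308·ln(26.81/4.506) = 0.05900 mol/L.
Then C_B = (C_{A0}−C_A) − C_C = 5.676 − 0.05900 = 5.617 mol/L.

5.62 mol/L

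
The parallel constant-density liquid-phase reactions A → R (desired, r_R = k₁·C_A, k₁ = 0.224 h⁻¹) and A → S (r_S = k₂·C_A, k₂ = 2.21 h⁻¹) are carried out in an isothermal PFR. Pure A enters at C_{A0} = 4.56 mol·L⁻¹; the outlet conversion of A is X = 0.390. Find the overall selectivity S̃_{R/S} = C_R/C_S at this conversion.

C_A = C_{A0}(1−X) = 2.782 mol·L⁻¹.
Both paths are first order in A, so the instantaneous fraction to R is constant: dC_R/d(−C_A) = k₁/(k₁+k₂) = 0.09203.
C_R = 0.09203·(C_{A0}−C_A) = 0.09203×1.778 = 0.164 mol·L⁻¹.
C_S = (C_{A0}−C_A)−C_R = 1.615 mol·L⁻¹; S̃_{R/S} = 0.1637/1.615 = 0.101.

0.101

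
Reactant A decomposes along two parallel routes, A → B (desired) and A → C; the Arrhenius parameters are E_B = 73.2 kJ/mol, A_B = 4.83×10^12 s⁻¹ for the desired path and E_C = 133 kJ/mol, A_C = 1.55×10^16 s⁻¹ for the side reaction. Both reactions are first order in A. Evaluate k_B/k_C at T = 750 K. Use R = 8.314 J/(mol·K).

4.56

Since both paths have the same order in A, the concentration cancels and S_{B/C} = k_B/k_C = (A_B/A_C)·exp[(E_C−E_B)/(RT)].
(E_C−E_B)/(RT) = (133−73.2)×10³/(8.314×750) = 59800/6236 = 9.590.
k_B/k_C = (4.83×10^12/1.55×10^16)·exp(9.590) = 3.116×10^-4 × 14622 = 4.56.
Since E_B < E_C, lowering the temperature improves selectivity toward B.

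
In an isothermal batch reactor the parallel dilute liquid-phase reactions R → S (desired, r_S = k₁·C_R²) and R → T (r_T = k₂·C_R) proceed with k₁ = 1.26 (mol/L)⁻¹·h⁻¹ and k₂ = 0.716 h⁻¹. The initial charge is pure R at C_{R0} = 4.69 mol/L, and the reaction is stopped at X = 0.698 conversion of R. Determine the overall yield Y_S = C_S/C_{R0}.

C_R = C_{R0}(1−X) = 1.416 mol/L.
Along a PFR/batch, dC_T/dC_R = −r_T/(r_S+r_T) = −k₂/(k₂+k₁·C_R).
Integrating from C_{R0} to C_R: C_T = (0.716/1.26)·ln[(0.716+1.26·4.69)/(0.716+1.26·1.42)] = 0.5683·ln(6.625/2.501) = 0.5537 mol/L.
Then C_S = (C_{R0}−C_R) − C_T = 3.274 − 0.5537 = 2.720 mol/L.
Y_S = C_S/C_{R0} = 2.720/4.69 = 0.580.

0.580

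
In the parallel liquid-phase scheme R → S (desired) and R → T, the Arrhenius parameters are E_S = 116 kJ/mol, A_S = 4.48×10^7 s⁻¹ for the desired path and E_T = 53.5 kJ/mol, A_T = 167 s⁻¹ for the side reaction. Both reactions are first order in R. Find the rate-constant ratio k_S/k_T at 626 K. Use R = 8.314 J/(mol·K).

1.63

With equal orders, S_{S/T} = k_S/k_T = (A_S/A_T)·exp[(E_T−E_S)/(RT)].
(E_T−E_S)/(RT) = (53.5−116)×10³/(8.314×626) = -62500/5205 = -12.01.
k_S/k_T = (4.48×10^7/167)·exp(-12.01) = 2.683×10^5 × 6.091×10^-6 = 1.63.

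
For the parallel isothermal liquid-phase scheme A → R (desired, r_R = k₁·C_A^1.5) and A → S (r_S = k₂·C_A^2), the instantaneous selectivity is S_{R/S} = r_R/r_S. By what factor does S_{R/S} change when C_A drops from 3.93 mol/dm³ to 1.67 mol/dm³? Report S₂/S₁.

S_{R/S} = (k₁/k₂)·C_A^-0.5, so S₂/S₁ = (C_{A,2}/C_{A,1})^-0.5.
= (1.67/3.93)^(-0.5) = (0.4249)^(-0.5) = 1.53.
Selectivity toward R rises as C_A falls — low-concentration operation is favoured.

1.53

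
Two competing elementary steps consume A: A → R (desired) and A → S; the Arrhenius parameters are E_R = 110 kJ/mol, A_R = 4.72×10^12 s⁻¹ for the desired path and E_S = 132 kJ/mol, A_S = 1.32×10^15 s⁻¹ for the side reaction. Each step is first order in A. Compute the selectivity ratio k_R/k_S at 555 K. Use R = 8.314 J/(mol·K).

Since both paths have the same order in A, the concentration cancels and S_{R/S} = k_R/k_S = (A_R/A_S)·exp[(E_S−E_R)/(RT)].
(E_S−E_R)/(RT) = (132−110)×10³/(8.314×555) = 22000/4614 = 4.768.
k_R/k_S = (4.72×10^12/1.32×10^15)·exp(4.768) = 0.003576 × 117.7 = 0.421.

0.421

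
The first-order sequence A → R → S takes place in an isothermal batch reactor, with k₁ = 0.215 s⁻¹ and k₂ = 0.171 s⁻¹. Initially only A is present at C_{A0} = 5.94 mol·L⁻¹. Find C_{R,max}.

2.44 mol·L⁻¹

Evaluating C_R at t_opt = ln(k₂/k₁)/(k₂−k₁) gives C_{R,max}/C_{A0} = (k₁/k₂)^[k₂/(k₂−k₁)].
= (0.215/0.171)^(0.171/(0.171−0.215)) = (1.257)^(-3.886) = 0.4107.
C_{R,max} = 0.4107×5.94 = 2.44 mol·L⁻¹.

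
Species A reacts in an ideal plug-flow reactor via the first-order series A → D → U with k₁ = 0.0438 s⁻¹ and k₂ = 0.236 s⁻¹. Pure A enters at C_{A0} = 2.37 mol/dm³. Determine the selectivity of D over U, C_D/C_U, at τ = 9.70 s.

0.572

For first-order series with pure A initially, C_D(τ) = k₁C_{A0}/(k₂−k₁)·(e^(−k₁τ) − e^(−k₂τ)).
e^(−k₁τ) = e^(−0.0438×9.70) = e^(−0.4249) = 0.6539; e^(−k₂τ) = e^(−2.289) = 0.1013.
C_D = 0.0438×2.37/(0.236−0.0438) × (0.6539−0.1013) = 0.5401×0.5525 = 0.2984 mol/dm³.
C_A = C_{A0}e^(−k₁τ) = 1.550 mol/dm³, so C_U = C_{A0}−C_A−C_D = 0.5219 mol/dm³; C_D/C_U = 0.572.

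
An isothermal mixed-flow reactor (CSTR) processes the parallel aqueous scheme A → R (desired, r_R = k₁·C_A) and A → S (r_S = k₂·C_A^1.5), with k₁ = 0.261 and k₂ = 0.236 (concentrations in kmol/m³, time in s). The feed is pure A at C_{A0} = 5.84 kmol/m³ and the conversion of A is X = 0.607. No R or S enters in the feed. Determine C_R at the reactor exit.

1.50 kmol/m³

Exit C_A = C_{A0}(1−X) = 5.84×0.393 = 2.295 kmol/m³.
A CSTR operates uniformly at the exit composition, giving r_R = 0.5990 and r_S = 0.8206 (each k·C_A^n at C_A = 2.295).
Fraction of consumed A going to R: r_R/(r_R+r_S) = 0.4220.
C_R = 0.4220·C_{A0}·X = 0.4220×5.84×0.607 = 1.50 kmol/m³.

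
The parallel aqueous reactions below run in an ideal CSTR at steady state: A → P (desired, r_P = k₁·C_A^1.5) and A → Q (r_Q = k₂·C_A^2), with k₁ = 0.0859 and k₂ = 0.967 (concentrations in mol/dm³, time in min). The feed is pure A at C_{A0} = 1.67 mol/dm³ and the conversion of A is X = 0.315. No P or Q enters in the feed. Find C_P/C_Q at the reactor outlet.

0.0831

Exit C_A = C_{A0}(1−X) = 1.67×0.685 = 1.144 mol/dm³.
Rates in a CSTR are evaluated at the outlet concentration: r_P = 0.0859×1.144^1.5 = 0.1051, r_Q = 0.967×1.144^2 = 1.265.
Overall selectivity = C_P/C_Q = r_Pτ/(r_Qτ) = r_P/r_Q = 0.0831.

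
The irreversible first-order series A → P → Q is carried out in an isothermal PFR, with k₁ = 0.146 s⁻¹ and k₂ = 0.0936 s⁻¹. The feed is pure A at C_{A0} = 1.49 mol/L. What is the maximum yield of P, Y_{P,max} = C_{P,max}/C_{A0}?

At the optimum, C_{P,max}/C_{A0} = (k₁/k₂)^[k₂/(k₂−k₁)].
= (0.146/0.0936)^(0.0936/(0.0936−0.146)) = (1.560)^(-1.786) = 0.4520.

0.452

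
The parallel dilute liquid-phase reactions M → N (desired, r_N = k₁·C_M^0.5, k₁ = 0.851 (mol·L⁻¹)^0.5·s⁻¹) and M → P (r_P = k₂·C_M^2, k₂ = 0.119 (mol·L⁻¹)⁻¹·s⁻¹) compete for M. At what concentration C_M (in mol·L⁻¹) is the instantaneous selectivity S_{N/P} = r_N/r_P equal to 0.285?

8.57 mol·L⁻¹

S_{N/P} = (k₁/k₂)·C_M^-1.5 ⇒ C_M = (S·k₂/k₁)^(1/(-1.5)).
= (0.285×0.119/0.851)^(-0.6667) = (0.03985)^(-0.6667) = 8.57 mol·L⁻¹.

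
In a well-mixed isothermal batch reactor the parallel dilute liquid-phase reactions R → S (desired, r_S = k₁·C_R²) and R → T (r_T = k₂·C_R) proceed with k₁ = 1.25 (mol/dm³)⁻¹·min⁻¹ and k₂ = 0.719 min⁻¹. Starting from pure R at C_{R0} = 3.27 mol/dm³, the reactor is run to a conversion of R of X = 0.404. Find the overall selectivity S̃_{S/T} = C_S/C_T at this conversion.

4.46

C_R = C_{R0}(1−X) = 1.949 mol/dm³.
Along a PFR/batch, dC_T/dC_R = −r_T/(r_S+r_T) = −k₂/(k₂+k₁·C_R).
Integrating from C_{R0} to C_R: C_T = (0.719/1.25)·ln[(0.719+1.25·3.27)/(0.719+1.25·1.95)] = 0.5752·ln(4.807/3.155) = 0.2421 mol/dm³.
Then C_S = (C_{R0}−C_R) − C_T = 1.321 − 0.2421 = 1.079 mol/dm³.
S̃_{S/T} = C_S/C_T = 1.079/0.2421 = 4.46.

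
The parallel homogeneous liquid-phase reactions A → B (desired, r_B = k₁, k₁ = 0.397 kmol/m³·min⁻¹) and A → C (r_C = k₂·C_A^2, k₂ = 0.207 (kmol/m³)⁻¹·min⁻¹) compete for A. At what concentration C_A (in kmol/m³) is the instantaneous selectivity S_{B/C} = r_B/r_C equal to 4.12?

S_{B/C} = (k₁/k₂)·C_A^-2 ⇒ C_A = (S·k₂/k₁)^(-0.5).
= (4.12×0.207/0.397)^(-0.5) = (2.148)^(-0.5) = 0.682 kmol/m³.

0.682 kmol/m³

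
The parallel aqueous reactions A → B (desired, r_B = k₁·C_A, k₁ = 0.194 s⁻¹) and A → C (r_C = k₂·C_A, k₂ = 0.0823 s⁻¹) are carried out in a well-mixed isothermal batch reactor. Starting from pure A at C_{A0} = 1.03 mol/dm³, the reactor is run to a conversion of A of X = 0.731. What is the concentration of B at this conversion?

0.529 mol/dm³

C_A = C_{A0}(1−X) = 0.2771 mol/dm³.
Both paths are first order in A, so the instantaneous fraction to B is constant: dC_B/d(−C_A) = k₁/(k₁+k₂) = 0.7021.
C_B = 0.7021·(C_{A0}−C_A) = 0.7021×0.7529 = 0.529 mol/dm³.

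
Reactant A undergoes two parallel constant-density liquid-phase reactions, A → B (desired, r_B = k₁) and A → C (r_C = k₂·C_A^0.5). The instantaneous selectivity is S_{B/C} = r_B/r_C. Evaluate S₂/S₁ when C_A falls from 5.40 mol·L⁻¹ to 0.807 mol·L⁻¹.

2.59

S_{B/C} = (k₁/k₂)·C_A^-0.5, so S₂/S₁ = (C_{A,2}/C_{A,1})^-0.5.
= (0.807/5.40)^(-0.5) = (0.1494)^(-0.5) = 2.59.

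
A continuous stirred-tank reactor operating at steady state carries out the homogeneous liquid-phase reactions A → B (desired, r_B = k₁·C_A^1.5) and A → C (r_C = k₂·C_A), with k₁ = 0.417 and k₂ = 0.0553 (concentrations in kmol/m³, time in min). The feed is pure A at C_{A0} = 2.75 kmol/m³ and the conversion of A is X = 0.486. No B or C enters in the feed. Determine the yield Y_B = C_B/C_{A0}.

Exit C_A = C_{A0}(1−X) = 2.75×0.514 = 1.413 kmol/m³.
A CSTR operates uniformly at the exit composition, giving r_B = 0.7008 and r_C = 0.07817 (each k·C_A^n at C_A = 1.413).
Fraction of consumed A going to B: r_B/(r_B+r_C) = 0.8997.
C_B = 0.8997·C_{A0}·X = 0.8997×2.75×0.486 = 1.20 kmol/m³; Y_B = C_B/C_{A0} = 0.437.

0.437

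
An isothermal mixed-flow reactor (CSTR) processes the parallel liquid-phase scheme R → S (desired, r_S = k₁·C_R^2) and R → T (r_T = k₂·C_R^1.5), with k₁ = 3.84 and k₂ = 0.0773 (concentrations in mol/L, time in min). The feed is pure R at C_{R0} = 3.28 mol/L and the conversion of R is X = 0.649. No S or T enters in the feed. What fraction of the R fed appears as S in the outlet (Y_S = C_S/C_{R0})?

0.637

Exit C_R = C_{R0}(1−X) = 3.28×0.351 = 1.151 mol/L.
Rates in a CSTR are evaluated at the outlet concentration: r_S = 3.84×1.151^2 = 5.090, r_T = 0.0773×1.151^1.5 = 0.09549.
Fraction of consumed R going to S: r_S/(r_S+r_T) = 0.9816.
C_S = 0.9816·C_{R0}·X = 0.9816×3.28×0.649 = 2.09 mol/L; Y_S = C_S/C_{R0} = 0.637.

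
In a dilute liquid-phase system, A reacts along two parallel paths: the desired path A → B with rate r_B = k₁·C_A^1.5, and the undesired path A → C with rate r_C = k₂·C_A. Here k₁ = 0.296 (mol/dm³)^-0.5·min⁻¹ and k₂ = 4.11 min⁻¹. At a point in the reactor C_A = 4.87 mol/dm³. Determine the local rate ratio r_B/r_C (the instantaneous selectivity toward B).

0.159

S_{B/C} = r_B/r_C = (k₁·C_A^1.5)/(k₂·C_A) = (k₁/k₂)·C_A^0.5.
= (0.296×4.870^1.5) / (4.11×4.870) = 3.181/20.02 = 0.159.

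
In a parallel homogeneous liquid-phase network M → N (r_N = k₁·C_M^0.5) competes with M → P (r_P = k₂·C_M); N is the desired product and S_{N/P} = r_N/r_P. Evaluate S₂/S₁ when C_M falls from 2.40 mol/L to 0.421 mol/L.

S_{N/P} = (k₁/k₂)·C_M^-0.5, so S₂/S₁ = (C_{M,2}/C_{M,1})^-0.5.
= (0.421/2.40)^(-0.5) = (0.1754)^(-0.5) = 2.39.
Selectivity toward N rises as C_M falls — low-concentration operation is favoured.

2.39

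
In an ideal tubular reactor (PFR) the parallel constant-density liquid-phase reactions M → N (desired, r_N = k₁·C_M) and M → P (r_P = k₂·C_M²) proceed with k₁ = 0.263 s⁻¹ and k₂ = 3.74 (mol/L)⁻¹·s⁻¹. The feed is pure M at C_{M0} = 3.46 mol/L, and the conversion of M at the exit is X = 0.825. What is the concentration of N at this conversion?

C_M = C_{M0}(1−X) = 0.6055 mol/L.
Along a PFR/batch, dC_N/dC_M = −r_N/(r_N+r_P) = −k₁/(k₁+k₂·C_M).
Integrating from C_{M0} to C_M: C_N = (0.263/3.74)·ln[(0.263+3.74·3.46)/(0.263+3.74·0.606)] = 0.07032·ln(13.20/2.528) = 0.1163 mol/L.

0.116 mol/L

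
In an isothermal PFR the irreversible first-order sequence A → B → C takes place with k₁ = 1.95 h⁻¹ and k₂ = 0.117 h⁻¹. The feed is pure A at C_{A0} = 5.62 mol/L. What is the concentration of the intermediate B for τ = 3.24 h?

The intermediate concentration in a first-order A→B→C sequence is C_B = k₁C_{A0}(e^(−k₁τ) − e^(−k₂τ))/(k₂−k₁).
e^(−k₁τ) = e^(−1.95×3.24) = e^(−6.318) = 0.001804; e^(−k₂τ) = e^(−0.3791) = 0.6845.
C_B = 1.95×5.62/(0.117−1.95) × (0.001804−0.6845) = (-5.979)×(-0.6827) = 4.082 mol/L.

4.08 mol/L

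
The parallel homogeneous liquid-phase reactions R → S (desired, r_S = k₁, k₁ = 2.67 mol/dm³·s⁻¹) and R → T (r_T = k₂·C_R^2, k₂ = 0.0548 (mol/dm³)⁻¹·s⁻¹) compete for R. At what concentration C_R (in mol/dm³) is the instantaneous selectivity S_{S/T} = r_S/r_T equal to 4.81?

3.18 mol/dm³

S_{S/T} = (k₁/k₂)·C_R^-2 ⇒ C_R = (S·k₂/k₁)^(-0.5).
= (4.81×0.0548/2.67)^(-0.5) = (0.09872)^(-0.5) = 3.18 mol/dm³.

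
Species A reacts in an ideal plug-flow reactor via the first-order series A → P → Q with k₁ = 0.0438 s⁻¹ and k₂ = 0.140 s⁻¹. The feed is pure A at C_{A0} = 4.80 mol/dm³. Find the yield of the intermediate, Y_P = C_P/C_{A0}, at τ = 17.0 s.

Solving the coupled first-order balances gives C_P(τ) = [k₁/(k₂−k₁)]·C_{A0}·(e^(−k₁τ) − e^(−k₂τ)).
e^(−k₁τ) = e^(−0.0438×17.0) = e^(−0.7446) = 0.4749; e^(−k₂τ) = e^(−2.380) = 0.09255.
C_P = 0.0438×4.80/(0.140−0.0438) × (0.4749−0.09255) = 2.185×0.3824 = 0.8357 mol/dm³.
Y_P = C_P/C_{A0} = 0.8357/4.80 = 0.174.

0.174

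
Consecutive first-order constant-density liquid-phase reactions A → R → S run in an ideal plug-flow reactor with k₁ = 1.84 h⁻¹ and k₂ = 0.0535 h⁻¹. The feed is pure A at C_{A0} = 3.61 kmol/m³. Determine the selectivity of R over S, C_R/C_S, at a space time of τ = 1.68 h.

14.9

Solving the coupled first-order balances gives C_R(τ) = [k₁/(k₂−k₁)]·C_{A0}·(e^(−k₁τ) − e^(−k₂τ)).
e^(−k₁τ) = e^(−1.84×1.68) = e^(−3.091) = 0.04545; e^(−k₂τ) = e^(−0.08988) = 0.9140.
C_R = 1.84×3.61/(0.0535−1.84) × (0.04545−0.9140) = (-3.718)×(-0.8686) = 3.230 kmol/m³.
C_A = C_{A0}e^(−k₁τ) = 0.1641 kmol/m³, so C_S = C_{A0}−C_A−C_R = 0.2164 kmol/m³; C_R/C_S = 14.9.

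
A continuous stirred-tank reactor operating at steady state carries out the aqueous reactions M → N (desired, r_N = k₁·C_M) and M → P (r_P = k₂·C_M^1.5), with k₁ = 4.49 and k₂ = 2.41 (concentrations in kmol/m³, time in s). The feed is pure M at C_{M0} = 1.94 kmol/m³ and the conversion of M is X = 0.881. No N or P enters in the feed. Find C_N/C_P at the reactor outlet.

3.88

Exit C_M = C_{M0}(1−X) = 1.94×0.119 = 0.2309 kmol/m³.
Rates in a CSTR are evaluated at the outlet concentration: r_N = 4.49×0.2309 = 1.037, r_P = 2.41×0.2309^1.5 = 0.2673.
Overall selectivity = C_N/C_P = r_Nτ/(r_Pτ) = r_N/r_P = 3.88.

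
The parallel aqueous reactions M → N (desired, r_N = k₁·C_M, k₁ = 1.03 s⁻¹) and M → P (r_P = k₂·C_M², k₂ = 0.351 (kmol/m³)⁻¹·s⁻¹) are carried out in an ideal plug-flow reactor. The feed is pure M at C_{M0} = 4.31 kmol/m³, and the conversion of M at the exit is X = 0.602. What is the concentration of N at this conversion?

1.30 kmol/m³

C_M = C_{M0}(1−X) = 1.715 kmol/m³.
Along a PFR/batch, dC_N/dC_M = −r_N/(r_N+r_P) = −k₁/(k₁+k₂·C_M).
Integrating from C_{M0} to C_M: C_N = (1.03/0.351)·ln[(1.03+0.351·4.31)/(1.03+0.351·1.72)] = 2.934·ln(2.543/1.632) = 1.301 kmol/m³.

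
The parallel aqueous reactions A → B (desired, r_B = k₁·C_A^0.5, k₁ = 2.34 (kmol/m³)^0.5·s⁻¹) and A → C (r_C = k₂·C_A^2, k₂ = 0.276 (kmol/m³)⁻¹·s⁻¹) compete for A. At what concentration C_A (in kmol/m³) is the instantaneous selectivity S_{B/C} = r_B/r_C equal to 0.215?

11.6 kmol/m³

S_{B/C} = (k₁/k₂)·C_A^-1.5 ⇒ C_A = (S·k₂/k₁)^(1/(-1.5)).
= (0.215×0.276/2.34)^(-0.6667) = (0.02536)^(-0.6667) = 11.6 kmol/m³.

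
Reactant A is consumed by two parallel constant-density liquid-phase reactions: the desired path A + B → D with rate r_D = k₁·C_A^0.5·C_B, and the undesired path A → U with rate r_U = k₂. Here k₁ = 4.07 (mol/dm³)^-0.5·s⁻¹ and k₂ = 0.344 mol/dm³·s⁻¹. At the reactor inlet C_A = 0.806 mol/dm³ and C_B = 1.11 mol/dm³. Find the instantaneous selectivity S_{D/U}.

11.8

S_{D/U} = r_D/r_U = (k₁·C_A^0.5·C_B)/(k₂) = (k₁/k₂)·C_A^0.5·C_B.
= (4.07×0.8060^0.5×1.110) / (0.344) = 4.056/0.3440 = 11.8.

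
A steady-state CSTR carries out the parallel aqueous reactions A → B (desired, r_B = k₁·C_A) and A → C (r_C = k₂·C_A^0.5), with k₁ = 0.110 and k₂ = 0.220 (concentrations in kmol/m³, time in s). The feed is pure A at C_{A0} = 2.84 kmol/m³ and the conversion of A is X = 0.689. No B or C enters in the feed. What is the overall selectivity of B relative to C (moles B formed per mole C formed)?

0.470

Exit C_A = C_{A0}(1−X) = 2.84×0.311 = 0.8832 kmol/m³.
Rates in a CSTR are evaluated at the outlet concentration: r_B = 0.110×0.8832 = 0.09716, r_C = 0.220×0.8832^0.5 = 0.2068.
Overall selectivity = C_B/C_C = r_Bτ/(r_Cτ) = r_B/r_C = 0.470.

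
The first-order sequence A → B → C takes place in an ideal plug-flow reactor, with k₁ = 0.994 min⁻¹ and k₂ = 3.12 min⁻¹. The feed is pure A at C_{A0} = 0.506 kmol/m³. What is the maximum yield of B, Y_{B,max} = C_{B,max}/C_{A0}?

0.187

Evaluating C_B at τ_opt = ln(k₂/k₁)/(k₂−k₁) gives C_{B,max}/C_{A0} = (k₁/k₂)^[k₂/(k₂−k₁)].
= (0.994/3.12)^(3.12/(3.12−0.994)) = (0.3186)^(1.468) = 0.1866.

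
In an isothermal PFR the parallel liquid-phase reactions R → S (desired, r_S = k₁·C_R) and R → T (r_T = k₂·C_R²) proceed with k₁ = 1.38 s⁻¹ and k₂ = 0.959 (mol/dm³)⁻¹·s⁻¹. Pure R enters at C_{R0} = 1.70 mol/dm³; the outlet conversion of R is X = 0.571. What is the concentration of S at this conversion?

0.532 mol/dm³

C_R = C_{R0}(1−X) = 0.7293 mol/dm³.
Along a PFR/batch, dC_S/dC_R = −r_S/(r_S+r_T) = −k₁/(k₁+k₂·C_R).
Integrating from C_{R0} to C_R: C_S = (1.38/0.959)·ln[(1.38+0.959·1.70)/(1.38+0.959·0.729)] = 1.439·ln(3.010/2.079) = 0.5324 mol/dm³.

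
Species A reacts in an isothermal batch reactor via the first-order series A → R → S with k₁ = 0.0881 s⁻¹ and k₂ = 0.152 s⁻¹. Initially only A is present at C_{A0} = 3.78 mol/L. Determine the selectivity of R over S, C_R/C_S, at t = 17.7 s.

For first-order series with pure A initially, C_R(t) = k₁C_{A0}/(k₂−k₁)·(e^(−k₁t) − e^(−k₂t)).
e^(−k₁t) = e^(−0.0881×17.7) = e^(−1.559) = 0.2103; e^(−k₂t) = e^(−2.690) = 0.06785.
C_R = 0.0881×3.78/(0.152−0.0881) × (0.2103−0.06785) = 5.212×0.1424 = 0.7422 mol/L.
C_A = C_{A0}e^(−k₁t) = 0.7948 mol/L, so C_S = C_{A0}−C_A−C_R = 2.243 mol/L; C_R/C_S = 0.331.

0.331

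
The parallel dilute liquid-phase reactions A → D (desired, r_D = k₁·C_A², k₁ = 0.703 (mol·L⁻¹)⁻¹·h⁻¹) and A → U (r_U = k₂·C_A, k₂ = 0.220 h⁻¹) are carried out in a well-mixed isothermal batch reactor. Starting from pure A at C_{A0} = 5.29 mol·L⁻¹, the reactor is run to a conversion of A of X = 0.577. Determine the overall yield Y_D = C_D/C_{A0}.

C_A = C_{A0}(1−X) = 2.238 mol·L⁻¹.
Along a PFR/batch, dC_U/dC_A = −r_U/(r_D+r_U) = −k₂/(k₂+k₁·C_A).
Integrating from C_{A0} to C_A: C_U = (0.220/0.703)·ln[(0.220+0.703·5.29)/(0.220+0.703·2.24)] = 0.3129·ln(3.939/1.793) = 0.2463 mol·L⁻¹.
Then C_D = (C_{A0}−C_A) − C_U = 3.052 − 0.2463 = 2.806 mol·L⁻¹.
Y_D = C_D/C_{A0} = 2.806/5.29 = 0.530.

0.530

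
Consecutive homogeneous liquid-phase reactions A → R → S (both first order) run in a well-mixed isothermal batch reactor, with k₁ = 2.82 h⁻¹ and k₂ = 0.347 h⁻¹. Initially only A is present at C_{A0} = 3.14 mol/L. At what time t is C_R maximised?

0.847 h

The intermediate peaks when r₁ = r₂, i.e. k₁e^(−k₁t) = k₂e^(−k₂t), giving t_opt = ln(k₂/k₁)/(k₂−k₁).
= ln(0.347/2.82)/(0.347−2.82) = ln(0.1230)/-2.473 = -2.095/-2.473 = 0.847 h.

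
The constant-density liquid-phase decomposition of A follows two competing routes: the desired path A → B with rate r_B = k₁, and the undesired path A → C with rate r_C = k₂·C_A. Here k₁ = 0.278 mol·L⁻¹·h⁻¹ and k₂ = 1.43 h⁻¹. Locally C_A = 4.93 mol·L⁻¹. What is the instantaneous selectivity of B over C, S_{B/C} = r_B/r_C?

S_{B/C} = r_B/r_C = (k₁)/(k₂·C_A) = (k₁/k₂)·C_A⁻¹.
= (0.278) / (1.43×4.930) = 0.2780/7.050 = 0.0394.
The undesired path is higher order in A, so low C_A (CSTR or dilute feed) favours B.

0.0394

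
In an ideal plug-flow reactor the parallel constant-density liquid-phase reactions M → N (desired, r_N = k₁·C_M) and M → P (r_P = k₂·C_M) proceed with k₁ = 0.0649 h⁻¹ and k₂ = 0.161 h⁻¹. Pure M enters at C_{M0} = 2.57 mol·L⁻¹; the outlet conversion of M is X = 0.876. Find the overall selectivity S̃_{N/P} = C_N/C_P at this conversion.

C_M = C_{M0}(1−X) = 0.3187 mol·L⁻¹.
Both paths are first order in M, so the instantaneous fraction to N is constant: dC_N/d(−C_M) = k₁/(k₁+k₂) = 0.2873.
C_N = 0.2873·(C_{M0}−C_M) = 0.2873×2.251 = 0.647 mol·L⁻¹.
C_P = (C_{M0}−C_M)−C_N = 1.605 mol·L⁻¹; S̃_{N/P} = 0.6468/1.605 = 0.403.

0.403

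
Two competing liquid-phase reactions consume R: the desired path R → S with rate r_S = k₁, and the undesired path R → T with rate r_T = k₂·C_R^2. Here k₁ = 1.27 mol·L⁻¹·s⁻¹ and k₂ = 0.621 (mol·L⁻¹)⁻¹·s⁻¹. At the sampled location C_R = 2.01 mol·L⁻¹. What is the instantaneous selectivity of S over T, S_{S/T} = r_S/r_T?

0.506

S_{S/T} = r_S/r_T = (k₁)/(k₂·C_R^2) = (k₁/k₂)·C_R^-2.
= (1.27) / (0.621×2.010^2) = 1.270/2.509 = 0.506.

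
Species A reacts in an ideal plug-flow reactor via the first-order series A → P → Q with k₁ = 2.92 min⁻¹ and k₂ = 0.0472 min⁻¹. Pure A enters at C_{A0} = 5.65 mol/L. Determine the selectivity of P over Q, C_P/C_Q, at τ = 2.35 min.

10.1

Solving the coupled first-order balances gives C_P(τ) = [k₁/(k₂−k₁)]·C_{A0}·(e^(−k₁τ) − e^(−k₂τ)).
e^(−k₁τ) = e^(−2.92×2.35) = e^(−6.862) = 0.001047; e^(−k₂τ) = e^(−0.1109) = 0.8950.
C_P = 2.92×5.65/(0.0472−2.92) × (0.001047−0.8950) = (-5.743)×(-0.8940) = 5.134 mol/L.
C_A = C_{A0}e^(−k₁τ) = 0.005915 mol/L, so C_Q = C_{A0}−C_A−C_P = 0.5102 mol/L; C_P/C_Q = 10.1.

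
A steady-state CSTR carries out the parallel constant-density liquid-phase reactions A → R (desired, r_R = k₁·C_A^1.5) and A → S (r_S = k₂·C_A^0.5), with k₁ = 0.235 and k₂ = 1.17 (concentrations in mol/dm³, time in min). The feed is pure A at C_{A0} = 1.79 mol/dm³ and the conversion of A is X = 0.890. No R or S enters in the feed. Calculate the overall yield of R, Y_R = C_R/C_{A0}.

Exit C_A = C_{A0}(1−X) = 1.79×0.110 = 0.1969 mol/dm³.
In a CSTR the entire volume is at exit conditions, so r_R = 0.235×0.1969^1.5 = 0.02053 and r_S = 1.17×0.1969^0.5 = 0.5192.
Fraction of consumed A going to R: r_R/(r_R+r_S) = 0.03804.
C_R = 0.03804·C_{A0}·X = 0.03804×1.79×0.890 = 0.0606 mol/dm³; Y_R = C_R/C_{A0} = 0.0339.

0.0339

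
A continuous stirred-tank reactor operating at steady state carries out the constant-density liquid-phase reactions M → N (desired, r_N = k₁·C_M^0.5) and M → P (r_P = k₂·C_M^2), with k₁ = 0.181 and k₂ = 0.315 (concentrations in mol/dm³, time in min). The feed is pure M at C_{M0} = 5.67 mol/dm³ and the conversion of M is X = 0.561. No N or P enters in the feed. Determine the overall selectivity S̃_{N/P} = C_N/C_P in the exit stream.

0.146

Exit C_M = C_{M0}(1−X) = 5.67×0.439 = 2.489 mol/dm³.
A CSTR operates uniformly at the exit composition, giving r_N = 0.2856 and r_P = 1.952 (each k·C_M^n at C_M = 2.489).
Overall selectivity = C_N/C_P = r_Nτ/(r_Pτ) = r_N/r_P = 0.146.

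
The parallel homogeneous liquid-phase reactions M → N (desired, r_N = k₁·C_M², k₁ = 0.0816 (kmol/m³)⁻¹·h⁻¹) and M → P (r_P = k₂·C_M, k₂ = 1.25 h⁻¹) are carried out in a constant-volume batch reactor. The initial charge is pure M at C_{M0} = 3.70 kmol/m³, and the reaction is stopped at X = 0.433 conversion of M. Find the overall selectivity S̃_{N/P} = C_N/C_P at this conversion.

0.188

C_M = C_{M0}(1−X) = 2.098 kmol/m³.
Along a PFR/batch, dC_P/dC_M = −r_P/(r_N+r_P) = −k₂/(k₂+k₁·C_M).
Integrating from C_{M0} to C_M: C_P = (1.25/0.0816)·ln[(1.25+0.0816·3.70)/(1.25+0.0816·2.10)] = 15.32·ln(1.552/1.421) = 1.348 kmol/m³.
Then C_N = (C_{M0}−C_M) − C_P = 1.602 − 1.348 = 0.2541 kmol/m³.
S̃_{N/P} = C_N/C_P = 0.2541/1.348 = 0.188.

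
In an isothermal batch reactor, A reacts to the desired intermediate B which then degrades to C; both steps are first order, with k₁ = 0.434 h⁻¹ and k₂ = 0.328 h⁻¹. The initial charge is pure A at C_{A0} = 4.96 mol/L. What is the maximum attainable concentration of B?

2.09 mol/L

Evaluating C_B at t_opt = ln(k₂/k₁)/(k₂−k₁) gives C_{B,max}/C_{A0} = (k₁/k₂)^[k₂/(k₂−k₁)].
= (0.434/0.328)^(0.328/(0.328−0.434)) = (1.323)^(-3.094) = 0.4204.
C_{B,max} = 0.4204×4.96 = 2.09 mol/L.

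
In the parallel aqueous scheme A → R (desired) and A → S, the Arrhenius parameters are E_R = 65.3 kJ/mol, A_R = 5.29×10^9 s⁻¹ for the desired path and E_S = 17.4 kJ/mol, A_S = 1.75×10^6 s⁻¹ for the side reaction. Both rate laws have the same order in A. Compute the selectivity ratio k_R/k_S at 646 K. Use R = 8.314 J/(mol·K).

Since both paths have the same order in A, the concentration cancels and S_{R/S} = k_R/k_S = (A_R/A_S)·exp[(E_S−E_R)/(RT)].
(E_S−E_R)/(RT) = (17.4−65.3)×10³/(8.314×646) = -47900/5371 = -8.919.
k_R/k_S = (5.29×10^9/1.75×10^6)·exp(-8.919) = 3023 × 1.339×10^-4 = 0.405.

0.405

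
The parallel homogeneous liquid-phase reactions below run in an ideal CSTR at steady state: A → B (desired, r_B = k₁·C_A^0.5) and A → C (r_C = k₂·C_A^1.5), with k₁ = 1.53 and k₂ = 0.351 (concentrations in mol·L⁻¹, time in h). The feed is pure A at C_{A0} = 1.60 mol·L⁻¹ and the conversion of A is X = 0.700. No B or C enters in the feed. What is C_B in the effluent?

Exit C_A = C_{A0}(1−X) = 1.60×0.300 = 0.4800 mol·L⁻¹.
Rates in a CSTR are evaluated at the outlet concentration: r_B = 1.53×0.4800^0.5 = 1.060, r_C = 0.351×0.4800^1.5 = 0.1167.
Fraction of consumed A going to B: r_B/(r_B+r_C) = 0.9008.
C_B = 0.9008·C_{A0}·X = 0.9008×1.60×0.700 = 1.01 mol·L⁻¹.

1.01 mol·L⁻¹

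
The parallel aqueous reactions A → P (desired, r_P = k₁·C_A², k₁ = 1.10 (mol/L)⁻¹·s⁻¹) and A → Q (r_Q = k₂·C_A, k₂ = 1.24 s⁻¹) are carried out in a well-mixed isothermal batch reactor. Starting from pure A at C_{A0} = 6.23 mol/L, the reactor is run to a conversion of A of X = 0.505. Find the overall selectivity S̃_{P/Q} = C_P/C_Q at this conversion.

C_A = C_{A0}(1−X) = 3.084 mol/L.
Along a PFR/batch, dC_Q/dC_A = −r_Q/(r_P+r_Q) = −k₂/(k₂+k₁·C_A).
Integrating from C_{A0} to C_A: C_Q = (1.24/1.10)·ln[(1.24+1.10·6.23)/(1.24+1.10·3.08)] = 1.127·ln(8.093/4.632) = 0.6290 mol/L.
Then C_P = (C_{A0}−C_A) − C_Q = 3.146 − 0.6290 = 2.517 mol/L.
S̃_{P/Q} = C_P/C_Q = 2.517/0.6290 = 4.00.

4.00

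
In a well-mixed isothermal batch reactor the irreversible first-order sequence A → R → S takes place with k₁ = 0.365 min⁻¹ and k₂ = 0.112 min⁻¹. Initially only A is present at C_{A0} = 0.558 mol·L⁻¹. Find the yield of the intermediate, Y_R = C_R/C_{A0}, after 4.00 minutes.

For first-order series with pure A initially, C_R(t) = k₁C_{A0}/(k₂−k₁)·(e^(−k₁t) − e^(−k₂t)).
e^(−k₁t) = e^(−0.365×4.00) = e^(−1.460) = 0.2322; e^(−k₂t) = e^(−0.4480) = 0.6389.
C_R = 0.365×0.558/(0.112−0.365) × (0.2322−0.6389) = (-0.8050)×(-0.4067) = 0.3274 mol·L⁻¹.
Y_R = C_R/C_{A0} = 0.3274/0.558 = 0.587.

0.587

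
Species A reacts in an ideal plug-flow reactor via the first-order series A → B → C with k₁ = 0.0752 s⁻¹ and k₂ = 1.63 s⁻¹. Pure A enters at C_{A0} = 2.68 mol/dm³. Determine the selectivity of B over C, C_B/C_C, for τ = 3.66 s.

The intermediate concentration in a first-order A→B→C sequence is C_B = k₁C_{A0}(e^(−k₁τ) − e^(−k₂τ))/(k₂−k₁).
e^(−k₁τ) = e^(−0.0752×3.66) = e^(−0.2752) = 0.7594; e^(−k₂τ) = e^(−5.966) = 0.002565.
C_B = 0.0752×2.68/(1.63−0.0752) × (0.7594−0.002565) = 0.1296×0.7568 = 0.09810 mol/dm³.
C_A = C_{A0}e^(−k₁τ) = 2.035 mol/dm³, so C_C = C_{A0}−C_A−C_B = 0.5467 mol/dm³; C_B/C_C = 0.179.

0.179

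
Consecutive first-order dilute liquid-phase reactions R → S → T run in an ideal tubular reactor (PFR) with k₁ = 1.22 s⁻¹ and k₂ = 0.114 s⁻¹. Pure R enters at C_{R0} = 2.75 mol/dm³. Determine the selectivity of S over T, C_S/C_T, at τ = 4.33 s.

2.04

The intermediate concentration in a first-order A→B→C sequence is C_S = k₁C_{R0}(e^(−k₁τ) − e^(−k₂τ))/(k₂−k₁).
e^(−k₁τ) = e^(−1.22×4.33) = e^(−5.283) = 0.005079; e^(−k₂τ) = e^(−0.4936) = 0.6104.
C_S = 1.22×2.75/(0.114−1.22) × (0.005079−0.6104) = (-3.033)×(-0.6053) = 1.836 mol/dm³.
C_R = C_{R0}e^(−k₁τ) = 0.01397 mol/dm³, so C_T = C_{R0}−C_R−C_S = 0.8998 mol/dm³; C_S/C_T = 2.04.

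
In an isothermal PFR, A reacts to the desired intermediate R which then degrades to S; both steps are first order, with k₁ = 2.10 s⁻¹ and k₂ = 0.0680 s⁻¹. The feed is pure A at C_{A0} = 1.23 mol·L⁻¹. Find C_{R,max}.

At the optimum, C_{R,max}/C_{A0} = (k₁/k₂)^[k₂/(k₂−k₁)].
= (2.10/0.0680)^(0.0680/(0.0680−2.10)) = (30.88)^(-0.03346) = 0.8916.
C_{R,max} = 0.8916×1.23 = 1.10 mol·L⁻¹.

1.10 mol·L⁻¹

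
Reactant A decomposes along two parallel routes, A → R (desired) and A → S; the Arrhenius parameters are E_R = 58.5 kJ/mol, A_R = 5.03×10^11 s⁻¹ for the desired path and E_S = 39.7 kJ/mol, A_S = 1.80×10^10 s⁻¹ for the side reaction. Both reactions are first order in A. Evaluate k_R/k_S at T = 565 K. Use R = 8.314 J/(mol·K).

0.511

Since both paths have the same order in A, the concentration cancels and S_{R/S} = k_R/k_S = (A_R/A_S)·exp[(E_S−E_R)/(RT)].
(E_S−E_R)/(RT) = (39.7−58.5)×10³/(8.314×565) = -18800/4697 = -4.002.
k_R/k_S = (5.03×10^11/1.80×10^10)·exp(-4.002) = 27.94 × 0.01828 = 0.511.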